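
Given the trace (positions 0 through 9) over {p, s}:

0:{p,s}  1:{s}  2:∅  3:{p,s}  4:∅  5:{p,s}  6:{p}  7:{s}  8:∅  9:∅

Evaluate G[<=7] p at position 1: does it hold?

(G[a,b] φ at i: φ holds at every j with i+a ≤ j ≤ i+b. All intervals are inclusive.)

Check p at every j in [1,8]:
  j=1: false
  j=2: false
  j=3: true
  j=4: false
  j=5: true
  j=6: true
  j=7: false
  j=8: false
Fails at j=1 → formula fails.

False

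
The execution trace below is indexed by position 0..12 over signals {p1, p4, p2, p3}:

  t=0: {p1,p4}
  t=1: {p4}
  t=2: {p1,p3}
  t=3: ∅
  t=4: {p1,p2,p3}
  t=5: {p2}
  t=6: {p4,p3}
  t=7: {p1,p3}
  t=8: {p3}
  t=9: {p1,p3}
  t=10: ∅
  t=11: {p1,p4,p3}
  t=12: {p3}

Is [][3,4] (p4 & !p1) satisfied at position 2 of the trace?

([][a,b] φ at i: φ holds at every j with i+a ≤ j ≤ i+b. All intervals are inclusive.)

Check (p4 & !p1) at every j in [5,6]:
  j=5: false
  j=6: true
Fails at j=5 → formula fails.

No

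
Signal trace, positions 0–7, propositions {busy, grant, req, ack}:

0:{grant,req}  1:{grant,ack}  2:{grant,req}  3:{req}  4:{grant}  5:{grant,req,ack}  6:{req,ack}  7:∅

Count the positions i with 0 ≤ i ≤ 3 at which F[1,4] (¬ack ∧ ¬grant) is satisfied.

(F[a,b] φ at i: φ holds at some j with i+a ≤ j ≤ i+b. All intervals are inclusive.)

Evaluate at each i in [0,3]:
  i=0: ✓ (witness j=3)
  i=1: ✓ (witness j=3)
  i=2: ✓ (witness j=3)
  i=3: ✓ (witness j=7)
Positions where it holds: {0, 1, 2, 3} → 4.

4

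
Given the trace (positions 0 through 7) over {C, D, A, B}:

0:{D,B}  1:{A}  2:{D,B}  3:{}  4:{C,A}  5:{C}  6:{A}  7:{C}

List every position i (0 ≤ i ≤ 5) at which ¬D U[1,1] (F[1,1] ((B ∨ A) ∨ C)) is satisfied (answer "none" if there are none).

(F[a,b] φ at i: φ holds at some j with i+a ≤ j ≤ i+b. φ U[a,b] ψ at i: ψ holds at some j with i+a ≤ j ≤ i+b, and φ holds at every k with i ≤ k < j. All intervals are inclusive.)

3, 4, 5

Evaluate at each i in [0,5]:
  i=0: ✗ (lhs fails at k=0 before rhs at j=1)
  i=1: ✗ (no rhs in [2,2])
  i=2: ✗ (lhs fails at k=2 before rhs at j=3)
  i=3: ✓ (rhs at j=4; lhs holds on [3,3])
  i=4: ✓ (rhs at j=5; lhs holds on [4,4])
  i=5: ✓ (rhs at j=6; lhs holds on [5,5])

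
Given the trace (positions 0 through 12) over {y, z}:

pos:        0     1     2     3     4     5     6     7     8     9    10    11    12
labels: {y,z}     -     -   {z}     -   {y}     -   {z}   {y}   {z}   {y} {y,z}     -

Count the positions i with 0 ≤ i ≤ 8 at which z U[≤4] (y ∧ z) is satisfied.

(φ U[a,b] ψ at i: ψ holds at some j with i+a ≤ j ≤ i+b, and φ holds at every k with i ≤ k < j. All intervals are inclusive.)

1

Evaluate at each i in [0,8]:
  i=0: ✓ (rhs at j=0)
  i=1: ✗ (no rhs in [1,5])
  i=2: ✗ (no rhs in [2,6])
  i=3: ✗ (no rhs in [3,7])
  i=4: ✗ (no rhs in [4,8])
  i=5: ✗ (no rhs in [5,9])
  i=6: ✗ (no rhs in [6,10])
  i=7: ✗ (lhs fails at k=8 before rhs at j=11)
  i=8: ✗ (lhs fails at k=8 before rhs at j=11)
Positions where it holds: {0} → 1.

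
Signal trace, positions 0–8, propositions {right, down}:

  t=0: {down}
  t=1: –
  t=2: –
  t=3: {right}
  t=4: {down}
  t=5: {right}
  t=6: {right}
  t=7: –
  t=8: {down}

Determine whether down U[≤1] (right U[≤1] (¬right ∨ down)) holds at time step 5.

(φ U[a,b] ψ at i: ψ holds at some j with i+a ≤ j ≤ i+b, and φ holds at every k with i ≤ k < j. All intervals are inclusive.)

Need some j in [5,6] with (right U[≤1] (¬right ∨ down)), and down at every k in [5,j-1].
  j=5: (right U[≤1] (¬right ∨ down)) — fails.
  j=6: (right U[≤1] (¬right ∨ down)) holds, but down fails at k=5 → not this j.
No j in the window works → until fails.

No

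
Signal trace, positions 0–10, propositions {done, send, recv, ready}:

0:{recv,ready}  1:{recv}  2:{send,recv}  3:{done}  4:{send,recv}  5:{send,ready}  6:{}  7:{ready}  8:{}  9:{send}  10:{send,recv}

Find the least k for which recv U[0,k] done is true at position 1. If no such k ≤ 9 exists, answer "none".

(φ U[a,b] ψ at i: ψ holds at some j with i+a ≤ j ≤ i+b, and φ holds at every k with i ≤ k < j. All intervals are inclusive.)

Need earliest j ≥ 1 with done, and recv at every k in [1,j-1].
  j=1: rhs fails.
  j=2: rhs fails.
  j=3: rhs holds; lhs holds on [1,2]. k = 2.

2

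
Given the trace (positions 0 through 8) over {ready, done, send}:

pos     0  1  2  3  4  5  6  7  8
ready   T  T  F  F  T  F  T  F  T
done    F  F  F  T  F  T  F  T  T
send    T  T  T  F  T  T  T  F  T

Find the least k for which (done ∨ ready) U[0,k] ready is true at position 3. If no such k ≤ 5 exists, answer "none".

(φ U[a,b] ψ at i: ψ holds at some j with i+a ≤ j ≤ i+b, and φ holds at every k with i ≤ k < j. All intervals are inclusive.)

1

Need earliest j ≥ 3 with ready, and (done ∨ ready) at every k in [3,j-1].
  j=3: rhs fails.
  j=4: rhs holds; lhs holds on [3,3]. k = 1.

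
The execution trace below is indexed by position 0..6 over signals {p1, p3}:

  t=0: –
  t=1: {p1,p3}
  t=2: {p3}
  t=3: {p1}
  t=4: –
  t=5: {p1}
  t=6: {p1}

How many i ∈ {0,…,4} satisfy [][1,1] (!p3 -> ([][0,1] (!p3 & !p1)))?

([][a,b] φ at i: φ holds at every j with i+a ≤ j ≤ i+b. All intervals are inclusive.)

Evaluate at each i in [0,4]:
  i=0: ✓ (all of [1,1])
  i=1: ✓ (all of [2,2])
  i=2: ✗ (fails at j=3)
  i=3: ✗ (fails at j=4)
  i=4: ✗ (fails at j=5)
Positions where it holds: {0, 1} → 2.

2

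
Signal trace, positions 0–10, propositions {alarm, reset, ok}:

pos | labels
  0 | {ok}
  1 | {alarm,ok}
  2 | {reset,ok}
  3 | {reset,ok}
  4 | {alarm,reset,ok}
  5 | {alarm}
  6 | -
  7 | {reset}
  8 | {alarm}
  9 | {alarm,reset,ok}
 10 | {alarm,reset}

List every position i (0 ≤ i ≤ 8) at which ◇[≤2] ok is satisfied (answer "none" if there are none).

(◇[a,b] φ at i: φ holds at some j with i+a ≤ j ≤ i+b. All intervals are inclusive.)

0, 1, 2, 3, 4, 7, 8

Evaluate at each i in [0,8]:
  i=0: ✓ (witness j=0)
  i=1: ✓ (witness j=1)
  i=2: ✓ (witness j=2)
  i=3: ✓ (witness j=3)
  i=4: ✓ (witness j=4)
  i=5: ✗ (none in [5,7])
  i=6: ✗ (none in [6,8])
  i=7: ✓ (witness j=9)
  i=8: ✓ (witness j=9)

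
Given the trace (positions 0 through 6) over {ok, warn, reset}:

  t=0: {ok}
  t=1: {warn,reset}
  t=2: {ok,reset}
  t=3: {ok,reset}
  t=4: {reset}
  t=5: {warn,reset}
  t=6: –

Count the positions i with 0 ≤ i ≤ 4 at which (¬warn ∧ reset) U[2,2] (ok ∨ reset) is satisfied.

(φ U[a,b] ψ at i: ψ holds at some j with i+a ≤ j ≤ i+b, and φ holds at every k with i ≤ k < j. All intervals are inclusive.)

2

Evaluate at each i in [0,4]:
  i=0: ✗ (lhs fails at k=0 before rhs at j=2)
  i=1: ✗ (lhs fails at k=1 before rhs at j=3)
  i=2: ✓ (rhs at j=4; lhs holds on [2,3])
  i=3: ✓ (rhs at j=5; lhs holds on [3,4])
  i=4: ✗ (no rhs in [6,6])
Positions where it holds: {2, 3} → 2.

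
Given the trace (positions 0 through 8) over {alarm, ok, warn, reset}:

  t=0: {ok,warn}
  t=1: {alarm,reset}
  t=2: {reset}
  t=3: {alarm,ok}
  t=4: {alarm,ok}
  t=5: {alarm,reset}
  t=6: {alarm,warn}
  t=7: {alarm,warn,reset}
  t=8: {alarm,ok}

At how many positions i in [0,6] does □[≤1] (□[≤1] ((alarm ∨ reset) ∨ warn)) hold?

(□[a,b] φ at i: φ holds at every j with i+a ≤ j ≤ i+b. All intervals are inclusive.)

Evaluate at each i in [0,6]:
  i=0: ✓ (all of [0,1])
  i=1: ✓ (all of [1,2])
  i=2: ✓ (all of [2,3])
  i=3: ✓ (all of [3,4])
  i=4: ✓ (all of [4,5])
  i=5: ✓ (all of [5,6])
  i=6: ✓ (all of [6,7])
Positions where it holds: {0, 1, 2, 3, 4, 5, 6} → 7.

7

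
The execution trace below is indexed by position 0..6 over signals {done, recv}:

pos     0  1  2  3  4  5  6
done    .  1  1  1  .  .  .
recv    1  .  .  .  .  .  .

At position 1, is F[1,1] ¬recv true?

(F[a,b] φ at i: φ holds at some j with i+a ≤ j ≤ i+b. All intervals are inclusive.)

Check ¬recv at each j in [2,2]:
  j=2: true
Found at j=2 → formula holds.

Holds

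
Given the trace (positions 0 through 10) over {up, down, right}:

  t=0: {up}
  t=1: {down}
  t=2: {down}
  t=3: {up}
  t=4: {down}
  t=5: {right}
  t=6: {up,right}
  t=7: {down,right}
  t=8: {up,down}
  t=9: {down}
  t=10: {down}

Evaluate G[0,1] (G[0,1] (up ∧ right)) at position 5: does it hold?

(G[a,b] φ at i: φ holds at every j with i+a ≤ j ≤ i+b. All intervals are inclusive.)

Does not hold

Check G[0,1] (up ∧ right) at every j in [5,6]:
  j=5: fails at 5
  j=6: fails at 7
Fails at j=5 → formula fails.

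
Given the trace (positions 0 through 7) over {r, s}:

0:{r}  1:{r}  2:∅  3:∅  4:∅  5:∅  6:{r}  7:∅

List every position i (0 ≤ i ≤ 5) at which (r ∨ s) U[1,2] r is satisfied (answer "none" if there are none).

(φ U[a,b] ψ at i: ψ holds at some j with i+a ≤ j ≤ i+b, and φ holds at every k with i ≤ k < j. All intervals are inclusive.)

0

Evaluate at each i in [0,5]:
  i=0: ✓ (rhs at j=1; lhs holds on [0,0])
  i=1: ✗ (no rhs in [2,3])
  i=2: ✗ (no rhs in [3,4])
  i=3: ✗ (no rhs in [4,5])
  i=4: ✗ (lhs fails at k=4 before rhs at j=6)
  i=5: ✗ (lhs fails at k=5 before rhs at j=6)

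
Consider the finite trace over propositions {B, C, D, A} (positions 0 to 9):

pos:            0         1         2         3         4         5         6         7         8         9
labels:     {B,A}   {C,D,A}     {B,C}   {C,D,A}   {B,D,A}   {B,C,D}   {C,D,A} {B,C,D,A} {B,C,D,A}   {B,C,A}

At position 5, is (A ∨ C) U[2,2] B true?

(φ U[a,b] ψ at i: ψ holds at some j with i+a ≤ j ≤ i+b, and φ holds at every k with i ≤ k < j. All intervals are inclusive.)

Need some j in [7,7] with B, and (A ∨ C) at every k in [5,j-1].
  j=7: B holds; (A ∨ C) holds at every k in [5,6] → satisfied.

True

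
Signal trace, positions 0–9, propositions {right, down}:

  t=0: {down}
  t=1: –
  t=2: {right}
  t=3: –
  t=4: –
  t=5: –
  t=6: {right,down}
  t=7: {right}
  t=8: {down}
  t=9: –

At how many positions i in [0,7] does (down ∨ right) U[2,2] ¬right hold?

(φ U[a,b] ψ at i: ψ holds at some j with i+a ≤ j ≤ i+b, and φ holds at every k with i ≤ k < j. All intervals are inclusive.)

2

Evaluate at each i in [0,7]:
  i=0: ✗ (no rhs in [2,2])
  i=1: ✗ (lhs fails at k=1 before rhs at j=3)
  i=2: ✗ (lhs fails at k=3 before rhs at j=4)
  i=3: ✗ (lhs fails at k=3 before rhs at j=5)
  i=4: ✗ (no rhs in [6,6])
  i=5: ✗ (no rhs in [7,7])
  i=6: ✓ (rhs at j=8; lhs holds on [6,7])
  i=7: ✓ (rhs at j=9; lhs holds on [7,8])
Positions where it holds: {6, 7} → 2.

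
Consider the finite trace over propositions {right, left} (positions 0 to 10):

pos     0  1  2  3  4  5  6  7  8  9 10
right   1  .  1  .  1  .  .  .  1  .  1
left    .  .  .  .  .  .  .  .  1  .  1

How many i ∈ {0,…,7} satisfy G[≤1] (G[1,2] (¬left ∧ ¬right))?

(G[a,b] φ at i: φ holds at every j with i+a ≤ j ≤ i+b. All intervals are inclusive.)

1

Evaluate at each i in [0,7]:
  i=0: ✗ (fails at j=0)
  i=1: ✗ (fails at j=1)
  i=2: ✗ (fails at j=2)
  i=3: ✗ (fails at j=3)
  i=4: ✓ (all of [4,5])
  i=5: ✗ (fails at j=6)
  i=6: ✗ (fails at j=6)
  i=7: ✗ (fails at j=7)
Positions where it holds: {4} → 1.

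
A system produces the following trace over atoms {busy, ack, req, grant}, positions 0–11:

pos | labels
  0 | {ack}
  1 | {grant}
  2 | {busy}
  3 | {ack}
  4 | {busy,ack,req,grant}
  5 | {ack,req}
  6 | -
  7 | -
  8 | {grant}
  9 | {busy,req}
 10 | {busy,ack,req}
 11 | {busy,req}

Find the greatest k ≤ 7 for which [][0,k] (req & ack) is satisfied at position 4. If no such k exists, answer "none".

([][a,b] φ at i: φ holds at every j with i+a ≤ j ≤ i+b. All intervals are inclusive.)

1

(req & ack) must hold from j=4 onward; find where it first fails.
  j=4: holds
  j=5: holds
  j=6: fails
Holds on [4,5], so largest k = 1.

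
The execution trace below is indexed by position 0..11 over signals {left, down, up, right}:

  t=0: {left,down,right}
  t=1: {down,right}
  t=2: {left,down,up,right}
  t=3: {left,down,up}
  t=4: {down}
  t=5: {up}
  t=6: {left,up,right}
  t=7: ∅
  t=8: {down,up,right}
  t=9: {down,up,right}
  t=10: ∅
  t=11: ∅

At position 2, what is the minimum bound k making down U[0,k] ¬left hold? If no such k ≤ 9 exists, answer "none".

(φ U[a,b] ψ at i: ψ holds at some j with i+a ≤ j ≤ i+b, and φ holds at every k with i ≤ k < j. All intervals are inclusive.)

Need earliest j ≥ 2 with ¬left, and down at every k in [2,j-1].
  j=2: rhs fails.
  j=3: rhs fails.
  j=4: rhs holds; lhs holds on [2,3]. k = 2.

2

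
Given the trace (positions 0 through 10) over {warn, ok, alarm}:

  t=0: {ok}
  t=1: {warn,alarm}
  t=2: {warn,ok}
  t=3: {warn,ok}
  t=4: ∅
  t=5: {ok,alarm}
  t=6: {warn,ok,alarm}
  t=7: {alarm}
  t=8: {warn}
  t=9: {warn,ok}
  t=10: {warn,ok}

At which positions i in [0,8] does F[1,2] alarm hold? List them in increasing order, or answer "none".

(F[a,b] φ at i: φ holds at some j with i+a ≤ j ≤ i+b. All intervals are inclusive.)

Evaluate at each i in [0,8]:
  i=0: ✓ (witness j=1)
  i=1: ✗ (none in [2,3])
  i=2: ✗ (none in [3,4])
  i=3: ✓ (witness j=5)
  i=4: ✓ (witness j=5)
  i=5: ✓ (witness j=6)
  i=6: ✓ (witness j=7)
  i=7: ✗ (none in [8,9])
  i=8: ✗ (none in [9,10])

0, 3, 4, 5, 6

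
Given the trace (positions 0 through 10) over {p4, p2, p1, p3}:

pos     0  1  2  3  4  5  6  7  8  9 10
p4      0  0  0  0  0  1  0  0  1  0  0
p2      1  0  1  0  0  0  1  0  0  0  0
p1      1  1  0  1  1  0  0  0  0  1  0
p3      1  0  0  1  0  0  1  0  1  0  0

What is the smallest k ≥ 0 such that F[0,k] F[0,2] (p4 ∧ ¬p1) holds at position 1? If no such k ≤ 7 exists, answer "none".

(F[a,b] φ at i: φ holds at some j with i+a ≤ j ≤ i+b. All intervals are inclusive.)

2

Scan j = 1,2,… for F[0,2] (p4 ∧ ¬p1):
  j=1: fails
  j=2: fails
  j=3: holds
First hit at j=3, so smallest k = 3-1 = 2.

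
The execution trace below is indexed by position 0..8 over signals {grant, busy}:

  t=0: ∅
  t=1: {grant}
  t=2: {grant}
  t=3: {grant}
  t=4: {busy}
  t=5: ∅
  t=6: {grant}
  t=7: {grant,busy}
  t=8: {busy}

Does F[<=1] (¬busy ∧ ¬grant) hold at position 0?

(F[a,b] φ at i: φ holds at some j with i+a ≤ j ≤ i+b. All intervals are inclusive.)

Check (¬busy ∧ ¬grant) at each j in [0,1]:
  j=0: true
  j=1: false
Found at j=0 → formula holds.

Yes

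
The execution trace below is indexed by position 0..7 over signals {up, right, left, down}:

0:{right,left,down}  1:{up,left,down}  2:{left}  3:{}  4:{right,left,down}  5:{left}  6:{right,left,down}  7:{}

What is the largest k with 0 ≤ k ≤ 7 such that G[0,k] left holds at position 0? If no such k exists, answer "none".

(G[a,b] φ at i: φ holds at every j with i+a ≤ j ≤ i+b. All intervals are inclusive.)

left must hold from j=0 onward; find where it first fails.
  j=0: holds
  j=1: holds
  j=2: holds
  j=3: fails
Holds on [0,2], so largest k = 2.

2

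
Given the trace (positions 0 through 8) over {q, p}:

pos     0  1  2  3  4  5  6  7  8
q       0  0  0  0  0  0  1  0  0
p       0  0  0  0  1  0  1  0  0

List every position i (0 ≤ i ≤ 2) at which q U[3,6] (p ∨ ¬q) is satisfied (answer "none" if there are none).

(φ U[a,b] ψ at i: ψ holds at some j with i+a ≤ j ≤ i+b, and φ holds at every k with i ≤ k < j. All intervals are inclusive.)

Evaluate at each i in [0,2]:
  i=0: ✗ (lhs fails at k=0 before rhs at j=3)
  i=1: ✗ (lhs fails at k=1 before rhs at j=4)
  i=2: ✗ (lhs fails at k=2 before rhs at j=5)

none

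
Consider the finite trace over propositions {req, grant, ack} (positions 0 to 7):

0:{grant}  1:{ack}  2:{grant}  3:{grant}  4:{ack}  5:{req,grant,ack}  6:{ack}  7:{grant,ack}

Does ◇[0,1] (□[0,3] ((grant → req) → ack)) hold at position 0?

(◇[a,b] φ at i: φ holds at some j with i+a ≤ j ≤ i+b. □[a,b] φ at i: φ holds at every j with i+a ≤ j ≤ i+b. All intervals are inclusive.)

Yes

Check □[0,3] ((grant → req) → ack) at each j in [0,1]:
  j=0: holds on [0,3]
  j=1: holds on [1,4]
Found at j=0 → formula holds.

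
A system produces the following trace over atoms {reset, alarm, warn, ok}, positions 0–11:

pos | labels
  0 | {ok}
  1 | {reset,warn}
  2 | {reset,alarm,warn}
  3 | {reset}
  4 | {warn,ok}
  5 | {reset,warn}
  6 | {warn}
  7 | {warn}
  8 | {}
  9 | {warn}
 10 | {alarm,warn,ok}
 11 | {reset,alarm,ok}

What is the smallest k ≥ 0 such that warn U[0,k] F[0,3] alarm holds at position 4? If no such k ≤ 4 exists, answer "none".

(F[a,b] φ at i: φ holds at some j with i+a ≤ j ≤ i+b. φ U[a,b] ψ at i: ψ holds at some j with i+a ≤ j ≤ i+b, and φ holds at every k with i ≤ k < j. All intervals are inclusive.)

Need earliest j ≥ 4 with F[0,3] alarm, and warn at every k in [4,j-1].
  j=4: rhs fails.
  j=5: rhs fails.
  j=6: rhs fails.
  j=7: rhs holds; lhs holds on [4,6]. k = 3.

3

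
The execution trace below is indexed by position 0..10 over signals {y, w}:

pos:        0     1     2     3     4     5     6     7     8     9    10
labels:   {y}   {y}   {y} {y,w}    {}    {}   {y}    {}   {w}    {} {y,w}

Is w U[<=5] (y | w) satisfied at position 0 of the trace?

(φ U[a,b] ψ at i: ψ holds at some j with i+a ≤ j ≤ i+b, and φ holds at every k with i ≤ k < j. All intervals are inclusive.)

Need some j in [0,5] with (y | w), and w at every k in [0,j-1].
  j=0: (y | w) holds; no prefix to check → satisfied.

Holds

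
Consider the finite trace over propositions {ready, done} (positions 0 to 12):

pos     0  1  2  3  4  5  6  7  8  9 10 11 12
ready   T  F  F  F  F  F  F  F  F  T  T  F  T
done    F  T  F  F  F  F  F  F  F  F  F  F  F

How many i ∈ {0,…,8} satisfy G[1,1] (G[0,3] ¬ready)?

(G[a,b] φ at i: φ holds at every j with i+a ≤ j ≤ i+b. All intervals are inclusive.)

Evaluate at each i in [0,8]:
  i=0: ✓ (all of [1,1])
  i=1: ✓ (all of [2,2])
  i=2: ✓ (all of [3,3])
  i=3: ✓ (all of [4,4])
  i=4: ✓ (all of [5,5])
  i=5: ✗ (fails at j=6)
  i=6: ✗ (fails at j=7)
  i=7: ✗ (fails at j=8)
  i=8: ✗ (fails at j=9)
Positions where it holds: {0, 1, 2, 3, 4} → 5.

5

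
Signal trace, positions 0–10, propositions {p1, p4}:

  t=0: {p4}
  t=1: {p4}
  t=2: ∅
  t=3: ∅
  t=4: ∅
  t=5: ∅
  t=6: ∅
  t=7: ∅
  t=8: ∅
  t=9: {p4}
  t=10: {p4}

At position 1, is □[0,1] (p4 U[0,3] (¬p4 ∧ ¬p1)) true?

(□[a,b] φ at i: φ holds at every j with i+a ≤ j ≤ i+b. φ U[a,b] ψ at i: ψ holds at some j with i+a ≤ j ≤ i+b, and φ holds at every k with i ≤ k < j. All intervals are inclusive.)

Check (p4 U[0,3] (¬p4 ∧ ¬p1)) at every j in [1,2]:
  j=1: holds
  j=2: holds
All positions satisfy it → formula holds.

Holds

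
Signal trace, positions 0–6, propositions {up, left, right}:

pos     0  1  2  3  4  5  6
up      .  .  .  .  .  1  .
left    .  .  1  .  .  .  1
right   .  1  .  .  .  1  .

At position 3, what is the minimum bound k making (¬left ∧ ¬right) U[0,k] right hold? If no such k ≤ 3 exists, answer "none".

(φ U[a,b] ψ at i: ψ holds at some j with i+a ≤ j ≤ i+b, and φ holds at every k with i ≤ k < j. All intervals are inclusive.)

Need earliest j ≥ 3 with right, and (¬left ∧ ¬right) at every k in [3,j-1].
  j=3: rhs fails.
  j=4: rhs fails.
  j=5: rhs holds; lhs holds on [3,4]. k = 2.

2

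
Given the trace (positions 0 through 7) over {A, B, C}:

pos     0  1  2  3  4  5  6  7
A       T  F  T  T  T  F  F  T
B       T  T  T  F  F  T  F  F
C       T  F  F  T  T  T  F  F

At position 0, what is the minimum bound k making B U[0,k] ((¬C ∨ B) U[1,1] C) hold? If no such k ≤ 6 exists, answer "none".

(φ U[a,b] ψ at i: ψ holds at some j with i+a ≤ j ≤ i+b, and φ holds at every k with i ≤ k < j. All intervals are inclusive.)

2

Need earliest j ≥ 0 with ((¬C ∨ B) U[1,1] C), and B at every k in [0,j-1].
  j=0: rhs fails.
  j=1: rhs fails.
  j=2: rhs holds; lhs holds on [0,1]. k = 2.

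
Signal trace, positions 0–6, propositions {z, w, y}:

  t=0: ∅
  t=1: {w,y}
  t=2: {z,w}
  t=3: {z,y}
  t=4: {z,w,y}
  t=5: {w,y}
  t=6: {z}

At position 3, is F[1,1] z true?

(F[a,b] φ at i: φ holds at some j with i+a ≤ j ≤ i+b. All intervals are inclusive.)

Check z at each j in [4,4]:
  j=4: true
Found at j=4 → formula holds.

Holds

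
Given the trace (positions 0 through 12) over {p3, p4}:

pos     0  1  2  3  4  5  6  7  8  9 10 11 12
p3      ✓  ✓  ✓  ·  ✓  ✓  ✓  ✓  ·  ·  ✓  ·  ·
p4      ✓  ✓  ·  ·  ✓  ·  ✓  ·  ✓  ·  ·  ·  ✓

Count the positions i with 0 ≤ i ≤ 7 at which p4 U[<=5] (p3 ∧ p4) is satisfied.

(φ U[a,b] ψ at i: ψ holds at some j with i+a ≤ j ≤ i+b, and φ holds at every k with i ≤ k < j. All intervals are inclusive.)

Evaluate at each i in [0,7]:
  i=0: ✓ (rhs at j=0)
  i=1: ✓ (rhs at j=1)
  i=2: ✗ (lhs fails at k=2 before rhs at j=4)
  i=3: ✗ (lhs fails at k=3 before rhs at j=4)
  i=4: ✓ (rhs at j=4)
  i=5: ✗ (lhs fails at k=5 before rhs at j=6)
  i=6: ✓ (rhs at j=6)
  i=7: ✗ (no rhs in [7,12])
Positions where it holds: {0, 1, 4, 6} → 4.

4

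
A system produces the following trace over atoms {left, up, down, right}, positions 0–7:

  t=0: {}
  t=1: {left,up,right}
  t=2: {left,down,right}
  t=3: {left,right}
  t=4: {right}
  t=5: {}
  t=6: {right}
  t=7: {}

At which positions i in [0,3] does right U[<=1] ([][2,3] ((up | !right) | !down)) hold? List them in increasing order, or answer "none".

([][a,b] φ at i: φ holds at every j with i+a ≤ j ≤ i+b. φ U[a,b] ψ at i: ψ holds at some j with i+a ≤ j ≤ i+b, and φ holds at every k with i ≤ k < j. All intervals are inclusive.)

1, 2, 3

Evaluate at each i in [0,3]:
  i=0: ✗ (lhs fails at k=0 before rhs at j=1)
  i=1: ✓ (rhs at j=1)
  i=2: ✓ (rhs at j=2)
  i=3: ✓ (rhs at j=3)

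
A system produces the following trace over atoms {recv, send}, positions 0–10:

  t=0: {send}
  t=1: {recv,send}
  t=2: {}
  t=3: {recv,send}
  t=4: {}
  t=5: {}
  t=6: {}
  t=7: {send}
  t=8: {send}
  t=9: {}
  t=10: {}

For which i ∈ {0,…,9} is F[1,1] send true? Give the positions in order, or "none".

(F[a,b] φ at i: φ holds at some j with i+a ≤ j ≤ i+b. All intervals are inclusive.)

0, 2, 6, 7

Evaluate at each i in [0,9]:
  i=0: ✓ (witness j=1)
  i=1: ✗ (none in [2,2])
  i=2: ✓ (witness j=3)
  i=3: ✗ (none in [4,4])
  i=4: ✗ (none in [5,5])
  i=5: ✗ (none in [6,6])
  i=6: ✓ (witness j=7)
  i=7: ✓ (witness j=8)
  i=8: ✗ (none in [9,9])
  i=9: ✗ (none in [10,10])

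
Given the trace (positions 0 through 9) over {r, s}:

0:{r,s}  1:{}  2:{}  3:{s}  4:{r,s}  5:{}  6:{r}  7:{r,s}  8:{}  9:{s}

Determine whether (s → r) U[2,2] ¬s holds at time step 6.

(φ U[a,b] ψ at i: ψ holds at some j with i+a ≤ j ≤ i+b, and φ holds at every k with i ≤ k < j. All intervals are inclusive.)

Yes

Need some j in [8,8] with ¬s, and (s → r) at every k in [6,j-1].
  j=8: ¬s holds; (s → r) holds at every k in [6,7] → satisfied.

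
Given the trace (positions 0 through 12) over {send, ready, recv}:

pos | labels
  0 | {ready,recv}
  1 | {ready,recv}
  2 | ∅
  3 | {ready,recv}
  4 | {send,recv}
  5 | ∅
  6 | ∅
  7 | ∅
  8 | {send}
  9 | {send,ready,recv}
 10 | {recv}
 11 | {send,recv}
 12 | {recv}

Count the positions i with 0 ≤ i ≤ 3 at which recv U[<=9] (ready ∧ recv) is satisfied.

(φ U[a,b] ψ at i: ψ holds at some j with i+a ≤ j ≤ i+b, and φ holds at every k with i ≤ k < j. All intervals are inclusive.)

Evaluate at each i in [0,3]:
  i=0: ✓ (rhs at j=0)
  i=1: ✓ (rhs at j=1)
  i=2: ✗ (lhs fails at k=2 before rhs at j=3)
  i=3: ✓ (rhs at j=3)
Positions where it holds: {0, 1, 3} → 3.

3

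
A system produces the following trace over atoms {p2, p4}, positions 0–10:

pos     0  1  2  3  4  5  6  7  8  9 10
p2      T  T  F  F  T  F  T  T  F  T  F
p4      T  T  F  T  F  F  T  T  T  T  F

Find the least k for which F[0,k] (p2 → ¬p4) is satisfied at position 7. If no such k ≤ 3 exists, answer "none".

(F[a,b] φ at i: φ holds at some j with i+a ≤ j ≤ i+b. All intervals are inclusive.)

1

Scan j = 7,8,… for (p2 → ¬p4):
  j=7: fails
  j=8: holds
First hit at j=8, so smallest k = 8-7 = 1.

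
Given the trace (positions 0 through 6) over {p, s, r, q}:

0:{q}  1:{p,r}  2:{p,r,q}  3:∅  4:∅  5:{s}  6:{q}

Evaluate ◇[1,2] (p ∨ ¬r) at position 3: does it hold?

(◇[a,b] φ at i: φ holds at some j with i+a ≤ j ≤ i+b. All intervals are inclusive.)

Check (p ∨ ¬r) at each j in [4,5]:
  j=4: true
  j=5: true
Found at j=4 → formula holds.

Yes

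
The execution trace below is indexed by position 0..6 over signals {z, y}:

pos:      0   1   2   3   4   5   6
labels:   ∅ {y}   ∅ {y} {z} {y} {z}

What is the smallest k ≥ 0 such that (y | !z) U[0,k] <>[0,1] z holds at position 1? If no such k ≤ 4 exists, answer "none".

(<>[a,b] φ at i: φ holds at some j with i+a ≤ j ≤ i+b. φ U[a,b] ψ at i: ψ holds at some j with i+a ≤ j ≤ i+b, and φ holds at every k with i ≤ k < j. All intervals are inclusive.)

2

Need earliest j ≥ 1 with <>[0,1] z, and (y | !z) at every k in [1,j-1].
  j=1: rhs fails.
  j=2: rhs fails.
  j=3: rhs holds; lhs holds on [1,2]. k = 2.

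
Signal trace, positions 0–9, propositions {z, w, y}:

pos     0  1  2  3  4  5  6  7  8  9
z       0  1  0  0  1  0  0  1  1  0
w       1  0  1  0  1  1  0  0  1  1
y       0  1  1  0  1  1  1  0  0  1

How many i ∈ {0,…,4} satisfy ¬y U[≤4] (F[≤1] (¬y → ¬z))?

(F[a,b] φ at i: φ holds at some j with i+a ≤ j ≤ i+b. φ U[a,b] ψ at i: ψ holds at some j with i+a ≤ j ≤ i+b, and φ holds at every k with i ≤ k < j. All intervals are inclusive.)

Evaluate at each i in [0,4]:
  i=0: ✓ (rhs at j=0)
  i=1: ✓ (rhs at j=1)
  i=2: ✓ (rhs at j=2)
  i=3: ✓ (rhs at j=3)
  i=4: ✓ (rhs at j=4)
Positions where it holds: {0, 1, 2, 3, 4} → 5.

5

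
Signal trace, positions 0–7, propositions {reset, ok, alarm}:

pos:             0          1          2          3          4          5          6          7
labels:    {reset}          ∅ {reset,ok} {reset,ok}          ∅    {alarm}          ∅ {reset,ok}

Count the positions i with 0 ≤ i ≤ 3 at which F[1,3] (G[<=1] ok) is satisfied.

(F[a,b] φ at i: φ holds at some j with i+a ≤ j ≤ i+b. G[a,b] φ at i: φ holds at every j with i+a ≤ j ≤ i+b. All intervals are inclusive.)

Evaluate at each i in [0,3]:
  i=0: ✓ (witness j=2)
  i=1: ✓ (witness j=2)
  i=2: ✗ (none in [3,5])
  i=3: ✗ (none in [4,6])
Positions where it holds: {0, 1} → 2.

2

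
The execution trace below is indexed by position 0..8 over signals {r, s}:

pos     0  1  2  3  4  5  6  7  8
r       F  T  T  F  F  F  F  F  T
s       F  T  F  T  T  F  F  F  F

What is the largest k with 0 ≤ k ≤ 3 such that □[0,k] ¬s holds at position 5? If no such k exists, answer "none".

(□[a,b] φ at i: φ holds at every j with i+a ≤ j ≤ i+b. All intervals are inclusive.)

¬s must hold from j=5 onward; find where it first fails.
  j=5: holds
  j=6: holds
  j=7: holds
  j=8: holds
Holds through j=8; largest k = 3.

3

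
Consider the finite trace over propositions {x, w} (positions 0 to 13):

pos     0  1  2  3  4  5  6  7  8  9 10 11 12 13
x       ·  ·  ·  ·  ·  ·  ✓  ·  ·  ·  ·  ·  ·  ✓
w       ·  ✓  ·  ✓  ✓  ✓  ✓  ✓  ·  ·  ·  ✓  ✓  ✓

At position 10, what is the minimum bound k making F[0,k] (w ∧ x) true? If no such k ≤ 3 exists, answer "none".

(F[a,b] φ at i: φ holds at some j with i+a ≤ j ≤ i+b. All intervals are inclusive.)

Scan j = 10,11,… for (w ∧ x):
  j=10: fails
  j=11: fails
  j=12: fails
  j=13: holds
First hit at j=13, so smallest k = 13-10 = 3.

3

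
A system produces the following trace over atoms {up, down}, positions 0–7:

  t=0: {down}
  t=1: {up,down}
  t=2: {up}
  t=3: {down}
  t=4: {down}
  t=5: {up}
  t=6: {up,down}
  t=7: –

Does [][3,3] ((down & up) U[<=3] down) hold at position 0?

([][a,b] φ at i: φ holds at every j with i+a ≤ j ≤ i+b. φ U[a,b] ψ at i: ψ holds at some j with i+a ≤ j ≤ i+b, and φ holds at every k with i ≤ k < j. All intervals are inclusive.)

Check ((down & up) U[<=3] down) at every j in [3,3]:
  j=3: holds
All positions satisfy it → formula holds.

Yes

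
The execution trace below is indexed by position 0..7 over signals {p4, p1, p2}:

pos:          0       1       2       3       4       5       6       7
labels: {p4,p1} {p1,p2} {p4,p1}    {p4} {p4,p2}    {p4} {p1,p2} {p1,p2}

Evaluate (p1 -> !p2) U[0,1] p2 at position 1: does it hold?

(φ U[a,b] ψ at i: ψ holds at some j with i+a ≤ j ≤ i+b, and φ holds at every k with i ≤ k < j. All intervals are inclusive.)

Need some j in [1,2] with p2, and (p1 -> !p2) at every k in [1,j-1].
  j=1: p2 holds; no prefix to check → satisfied.

Holds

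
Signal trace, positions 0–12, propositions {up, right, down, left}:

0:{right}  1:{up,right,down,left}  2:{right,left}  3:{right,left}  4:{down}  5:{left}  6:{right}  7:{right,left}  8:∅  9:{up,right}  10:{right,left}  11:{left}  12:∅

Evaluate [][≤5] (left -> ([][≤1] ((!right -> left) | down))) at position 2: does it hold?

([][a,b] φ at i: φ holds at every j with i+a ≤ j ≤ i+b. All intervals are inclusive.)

Check (left -> ([][≤1] ((!right -> left) | down))) at every j in [2,7]:
  j=2: antecedent true; consequent holds on [2,3] → ✓
  j=3: antecedent true; consequent holds on [3,4] → ✓
  j=4: antecedent false → ✓
  j=5: antecedent true; consequent holds on [5,6] → ✓
  j=6: antecedent false → ✓
  j=7: antecedent true; consequent fails at 8 → ✗
Fails at j=7 → formula fails.

Does not hold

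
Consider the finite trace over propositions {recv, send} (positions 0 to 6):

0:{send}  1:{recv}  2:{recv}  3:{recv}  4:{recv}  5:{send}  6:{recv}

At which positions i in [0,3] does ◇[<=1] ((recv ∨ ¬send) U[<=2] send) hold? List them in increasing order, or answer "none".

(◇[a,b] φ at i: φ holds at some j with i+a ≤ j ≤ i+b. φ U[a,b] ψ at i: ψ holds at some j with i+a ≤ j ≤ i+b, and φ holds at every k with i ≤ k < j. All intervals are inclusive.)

0, 2, 3

Evaluate at each i in [0,3]:
  i=0: ✓ (witness j=0)
  i=1: ✗ (none in [1,2])
  i=2: ✓ (witness j=3)
  i=3: ✓ (witness j=3)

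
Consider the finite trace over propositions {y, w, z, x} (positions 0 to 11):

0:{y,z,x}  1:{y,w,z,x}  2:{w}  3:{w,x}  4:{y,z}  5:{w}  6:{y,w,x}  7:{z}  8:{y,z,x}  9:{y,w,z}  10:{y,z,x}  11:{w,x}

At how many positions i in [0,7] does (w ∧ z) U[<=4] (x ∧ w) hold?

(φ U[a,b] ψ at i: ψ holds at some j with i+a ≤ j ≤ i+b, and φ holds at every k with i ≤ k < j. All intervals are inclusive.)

3

Evaluate at each i in [0,7]:
  i=0: ✗ (lhs fails at k=0 before rhs at j=1)
  i=1: ✓ (rhs at j=1)
  i=2: ✗ (lhs fails at k=2 before rhs at j=3)
  i=3: ✓ (rhs at j=3)
  i=4: ✗ (lhs fails at k=4 before rhs at j=6)
  i=5: ✗ (lhs fails at k=5 before rhs at j=6)
  i=6: ✓ (rhs at j=6)
  i=7: ✗ (lhs fails at k=7 before rhs at j=11)
Positions where it holds: {1, 3, 6} → 3.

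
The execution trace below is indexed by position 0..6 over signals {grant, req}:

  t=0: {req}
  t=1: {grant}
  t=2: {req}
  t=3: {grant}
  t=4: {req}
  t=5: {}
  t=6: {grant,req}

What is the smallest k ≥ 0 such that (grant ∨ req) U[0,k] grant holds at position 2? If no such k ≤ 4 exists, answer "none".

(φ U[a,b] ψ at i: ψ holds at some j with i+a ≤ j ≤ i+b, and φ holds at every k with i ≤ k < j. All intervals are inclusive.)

1

Need earliest j ≥ 2 with grant, and (grant ∨ req) at every k in [2,j-1].
  j=2: rhs fails.
  j=3: rhs holds; lhs holds on [2,2]. k = 1.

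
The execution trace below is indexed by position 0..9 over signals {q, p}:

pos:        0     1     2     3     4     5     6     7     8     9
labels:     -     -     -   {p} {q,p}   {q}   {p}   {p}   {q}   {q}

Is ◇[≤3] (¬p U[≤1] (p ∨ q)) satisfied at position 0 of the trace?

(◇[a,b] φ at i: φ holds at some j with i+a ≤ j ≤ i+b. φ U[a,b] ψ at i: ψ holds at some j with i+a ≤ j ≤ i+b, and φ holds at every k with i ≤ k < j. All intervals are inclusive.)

Yes

Check (¬p U[≤1] (p ∨ q)) at each j in [0,3]:
  j=0: fails
  j=1: fails
  j=2: holds
  j=3: holds
Found at j=2 → formula holds.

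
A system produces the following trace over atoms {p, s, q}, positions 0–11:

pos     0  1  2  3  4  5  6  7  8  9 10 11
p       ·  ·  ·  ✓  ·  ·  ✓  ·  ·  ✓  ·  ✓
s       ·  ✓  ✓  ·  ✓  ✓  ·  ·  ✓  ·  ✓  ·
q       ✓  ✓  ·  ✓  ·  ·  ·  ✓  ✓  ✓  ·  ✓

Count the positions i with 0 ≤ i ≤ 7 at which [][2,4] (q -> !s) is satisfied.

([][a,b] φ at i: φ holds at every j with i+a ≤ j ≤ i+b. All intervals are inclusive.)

Evaluate at each i in [0,7]:
  i=0: ✓ (all of [2,4])
  i=1: ✓ (all of [3,5])
  i=2: ✓ (all of [4,6])
  i=3: ✓ (all of [5,7])
  i=4: ✗ (fails at j=8)
  i=5: ✗ (fails at j=8)
  i=6: ✗ (fails at j=8)
  i=7: ✓ (all of [9,11])
Positions where it holds: {0, 1, 2, 3, 7} → 5.

5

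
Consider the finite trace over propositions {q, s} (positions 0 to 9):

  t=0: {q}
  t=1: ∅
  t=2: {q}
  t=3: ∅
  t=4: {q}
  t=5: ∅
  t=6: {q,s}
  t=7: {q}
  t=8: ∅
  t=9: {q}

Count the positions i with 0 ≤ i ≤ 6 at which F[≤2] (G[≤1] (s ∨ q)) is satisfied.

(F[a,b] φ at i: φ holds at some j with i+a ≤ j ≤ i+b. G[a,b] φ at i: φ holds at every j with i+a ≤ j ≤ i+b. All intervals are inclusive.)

3

Evaluate at each i in [0,6]:
  i=0: ✗ (none in [0,2])
  i=1: ✗ (none in [1,3])
  i=2: ✗ (none in [2,4])
  i=3: ✗ (none in [3,5])
  i=4: ✓ (witness j=6)
  i=5: ✓ (witness j=6)
  i=6: ✓ (witness j=6)
Positions where it holds: {4, 5, 6} → 3.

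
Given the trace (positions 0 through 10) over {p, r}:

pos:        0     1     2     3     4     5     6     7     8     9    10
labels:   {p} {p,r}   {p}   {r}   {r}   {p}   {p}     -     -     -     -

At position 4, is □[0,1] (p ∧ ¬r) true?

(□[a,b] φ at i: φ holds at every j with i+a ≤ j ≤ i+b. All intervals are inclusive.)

Check (p ∧ ¬r) at every j in [4,5]:
  j=4: false
  j=5: true
Fails at j=4 → formula fails.

No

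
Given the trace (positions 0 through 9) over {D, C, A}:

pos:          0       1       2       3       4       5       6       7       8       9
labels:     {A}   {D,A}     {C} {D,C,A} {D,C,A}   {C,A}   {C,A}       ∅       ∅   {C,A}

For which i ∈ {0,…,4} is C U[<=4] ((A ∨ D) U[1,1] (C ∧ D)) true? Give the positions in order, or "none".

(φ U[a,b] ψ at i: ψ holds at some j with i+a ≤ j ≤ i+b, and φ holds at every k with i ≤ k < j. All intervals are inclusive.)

2, 3

Evaluate at each i in [0,4]:
  i=0: ✗ (lhs fails at k=0 before rhs at j=3)
  i=1: ✗ (lhs fails at k=1 before rhs at j=3)
  i=2: ✓ (rhs at j=3; lhs holds on [2,2])
  i=3: ✓ (rhs at j=3)
  i=4: ✗ (no rhs in [4,8])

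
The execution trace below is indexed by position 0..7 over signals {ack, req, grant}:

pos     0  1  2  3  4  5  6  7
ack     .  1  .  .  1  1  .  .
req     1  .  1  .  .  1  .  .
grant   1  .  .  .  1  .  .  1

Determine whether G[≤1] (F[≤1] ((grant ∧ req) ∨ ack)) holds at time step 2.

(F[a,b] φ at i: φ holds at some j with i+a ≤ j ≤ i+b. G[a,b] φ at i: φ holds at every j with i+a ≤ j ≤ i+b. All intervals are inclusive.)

False

Check F[≤1] ((grant ∧ req) ∨ ack) at every j in [2,3]:
  j=2: fails (none in [2,3])
  j=3: holds (witness at 4)
Fails at j=2 → formula fails.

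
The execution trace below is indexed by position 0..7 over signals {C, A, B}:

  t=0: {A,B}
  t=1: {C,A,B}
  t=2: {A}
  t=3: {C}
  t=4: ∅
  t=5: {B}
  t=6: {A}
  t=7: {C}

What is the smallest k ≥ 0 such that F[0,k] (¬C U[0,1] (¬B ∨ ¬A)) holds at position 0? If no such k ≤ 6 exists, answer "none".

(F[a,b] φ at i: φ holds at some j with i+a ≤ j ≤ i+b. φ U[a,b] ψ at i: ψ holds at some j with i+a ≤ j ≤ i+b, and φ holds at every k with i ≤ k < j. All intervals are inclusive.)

2

Scan j = 0,1,… for (¬C U[0,1] (¬B ∨ ¬A)):
  j=0: fails
  j=1: fails
  j=2: holds
First hit at j=2, so smallest k = 2-0 = 2.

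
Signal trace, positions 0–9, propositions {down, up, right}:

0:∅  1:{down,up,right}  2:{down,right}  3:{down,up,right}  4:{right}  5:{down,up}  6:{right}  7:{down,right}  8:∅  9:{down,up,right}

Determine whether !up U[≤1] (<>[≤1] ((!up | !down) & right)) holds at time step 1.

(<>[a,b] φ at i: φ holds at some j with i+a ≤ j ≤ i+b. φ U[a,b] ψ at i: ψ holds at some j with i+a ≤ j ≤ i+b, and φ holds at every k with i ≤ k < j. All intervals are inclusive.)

Need some j in [1,2] with <>[≤1] ((!up | !down) & right), and !up at every k in [1,j-1].
  j=1: <>[≤1] ((!up | !down) & right) holds; no prefix to check → satisfied.

Yes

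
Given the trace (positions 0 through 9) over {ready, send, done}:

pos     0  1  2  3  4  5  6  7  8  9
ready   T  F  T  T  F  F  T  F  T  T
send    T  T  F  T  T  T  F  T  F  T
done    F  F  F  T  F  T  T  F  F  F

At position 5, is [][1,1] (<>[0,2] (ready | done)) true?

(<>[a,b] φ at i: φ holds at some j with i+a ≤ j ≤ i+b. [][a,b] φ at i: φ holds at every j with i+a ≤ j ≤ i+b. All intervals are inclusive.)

Check <>[0,2] (ready | done) at every j in [6,6]:
  j=6: holds (witness at 6)
All positions satisfy it → formula holds.

Holds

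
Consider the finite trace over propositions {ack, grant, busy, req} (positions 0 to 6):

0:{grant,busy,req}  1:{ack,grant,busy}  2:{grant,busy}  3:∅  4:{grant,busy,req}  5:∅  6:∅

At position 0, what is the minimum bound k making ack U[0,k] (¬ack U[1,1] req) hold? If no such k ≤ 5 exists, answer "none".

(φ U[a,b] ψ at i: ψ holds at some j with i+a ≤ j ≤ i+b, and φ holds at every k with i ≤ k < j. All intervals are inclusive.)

Need earliest j ≥ 0 with (¬ack U[1,1] req), and ack at every k in [0,j-1].
  j=0: rhs fails.
  j=1: rhs fails.
  j=2: rhs fails.
  j=3: rhs holds but lhs fails at k=0.
  j=4: rhs fails.
  j=5: rhs fails.
No witness within the range → none.

none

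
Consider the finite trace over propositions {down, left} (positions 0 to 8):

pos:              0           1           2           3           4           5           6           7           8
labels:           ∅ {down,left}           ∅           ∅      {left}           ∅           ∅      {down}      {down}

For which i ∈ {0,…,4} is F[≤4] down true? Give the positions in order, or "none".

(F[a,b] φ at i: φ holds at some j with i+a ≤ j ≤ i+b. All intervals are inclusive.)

0, 1, 3, 4

Evaluate at each i in [0,4]:
  i=0: ✓ (witness j=1)
  i=1: ✓ (witness j=1)
  i=2: ✗ (none in [2,6])
  i=3: ✓ (witness j=7)
  i=4: ✓ (witness j=7)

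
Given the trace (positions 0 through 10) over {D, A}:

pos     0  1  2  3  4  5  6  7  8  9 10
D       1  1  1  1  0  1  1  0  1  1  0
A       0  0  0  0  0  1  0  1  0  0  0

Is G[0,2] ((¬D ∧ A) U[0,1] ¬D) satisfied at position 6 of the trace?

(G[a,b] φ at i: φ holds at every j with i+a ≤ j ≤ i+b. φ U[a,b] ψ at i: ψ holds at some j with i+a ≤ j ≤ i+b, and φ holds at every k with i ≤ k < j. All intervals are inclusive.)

Check ((¬D ∧ A) U[0,1] ¬D) at every j in [6,8]:
  j=6: fails
  j=7: holds
  j=8: fails
Fails at j=6 → formula fails.

Does not hold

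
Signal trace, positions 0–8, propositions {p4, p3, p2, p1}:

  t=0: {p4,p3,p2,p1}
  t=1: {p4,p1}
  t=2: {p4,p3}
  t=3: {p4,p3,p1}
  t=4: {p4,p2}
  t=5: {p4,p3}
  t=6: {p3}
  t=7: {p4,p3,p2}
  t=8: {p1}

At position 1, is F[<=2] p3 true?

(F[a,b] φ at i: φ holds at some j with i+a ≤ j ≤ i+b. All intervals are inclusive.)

Check p3 at each j in [1,3]:
  j=1: false
  j=2: true
  j=3: true
Found at j=2 → formula holds.

Yes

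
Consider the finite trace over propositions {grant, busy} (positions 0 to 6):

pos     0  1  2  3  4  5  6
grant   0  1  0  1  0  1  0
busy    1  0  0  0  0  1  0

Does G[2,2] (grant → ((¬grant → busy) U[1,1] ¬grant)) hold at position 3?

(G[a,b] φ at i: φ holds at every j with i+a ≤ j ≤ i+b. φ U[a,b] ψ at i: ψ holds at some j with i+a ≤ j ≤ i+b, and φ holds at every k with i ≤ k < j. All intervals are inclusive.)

Yes

Check (grant → ((¬grant → busy) U[1,1] ¬grant)) at every j in [5,5]:
  j=5: antecedent true; consequent holds → ✓
All positions satisfy it → formula holds.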